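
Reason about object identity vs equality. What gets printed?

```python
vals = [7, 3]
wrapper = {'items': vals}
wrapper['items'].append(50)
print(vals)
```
[7, 3, 50]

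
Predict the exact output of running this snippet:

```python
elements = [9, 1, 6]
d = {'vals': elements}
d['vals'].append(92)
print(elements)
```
[9, 1, 6, 92]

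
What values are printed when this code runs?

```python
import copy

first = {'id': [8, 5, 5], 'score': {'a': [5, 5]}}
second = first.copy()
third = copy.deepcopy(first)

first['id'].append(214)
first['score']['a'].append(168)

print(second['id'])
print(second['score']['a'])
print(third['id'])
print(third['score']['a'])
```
[8, 5, 5, 214]
[5, 5, 168]
[8, 5, 5]
[5, 5]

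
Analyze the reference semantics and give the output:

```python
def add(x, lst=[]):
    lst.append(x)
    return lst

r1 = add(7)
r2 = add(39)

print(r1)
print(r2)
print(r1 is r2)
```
[7, 39]
[7, 39]
True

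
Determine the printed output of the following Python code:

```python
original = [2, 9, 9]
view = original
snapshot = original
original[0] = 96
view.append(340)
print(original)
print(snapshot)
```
[96, 9, 9, 340]
[96, 9, 9, 340]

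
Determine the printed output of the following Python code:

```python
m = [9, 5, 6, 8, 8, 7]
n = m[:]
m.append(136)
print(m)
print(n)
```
[9, 5, 6, 8, 8, 7, 136]
[9, 5, 6, 8, 8, 7]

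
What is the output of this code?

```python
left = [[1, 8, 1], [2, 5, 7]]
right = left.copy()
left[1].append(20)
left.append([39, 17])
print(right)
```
[[1, 8, 1], [2, 5, 7, 20]]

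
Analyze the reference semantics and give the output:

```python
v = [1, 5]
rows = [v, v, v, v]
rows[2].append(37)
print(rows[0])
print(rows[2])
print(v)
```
[1, 5, 37]
[1, 5, 37]
[1, 5, 37]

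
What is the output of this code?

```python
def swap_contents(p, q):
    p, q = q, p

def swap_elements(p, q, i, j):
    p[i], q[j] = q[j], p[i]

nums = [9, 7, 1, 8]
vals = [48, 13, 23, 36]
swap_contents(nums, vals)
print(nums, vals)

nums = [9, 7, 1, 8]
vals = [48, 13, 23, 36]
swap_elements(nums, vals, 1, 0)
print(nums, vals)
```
[9, 7, 1, 8] [48, 13, 23, 36]
[9, 48, 1, 8] [7, 13, 23, 36]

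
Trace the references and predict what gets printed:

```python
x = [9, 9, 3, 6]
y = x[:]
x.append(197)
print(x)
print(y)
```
[9, 9, 3, 6, 197]
[9, 9, 3, 6]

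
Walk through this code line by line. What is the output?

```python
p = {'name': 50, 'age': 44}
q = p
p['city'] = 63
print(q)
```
{'name': 50, 'age': 44, 'city': 63}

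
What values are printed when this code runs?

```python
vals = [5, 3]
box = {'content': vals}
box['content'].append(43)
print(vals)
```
[5, 3, 43]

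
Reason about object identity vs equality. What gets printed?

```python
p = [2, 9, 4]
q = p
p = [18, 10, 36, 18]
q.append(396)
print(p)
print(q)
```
[18, 10, 36, 18]
[2, 9, 4, 396]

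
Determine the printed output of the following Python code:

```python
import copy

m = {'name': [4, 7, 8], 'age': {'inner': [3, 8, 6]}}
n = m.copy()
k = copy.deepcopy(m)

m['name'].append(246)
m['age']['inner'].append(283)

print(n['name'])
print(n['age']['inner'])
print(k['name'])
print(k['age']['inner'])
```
[4, 7, 8, 246]
[3, 8, 6, 283]
[4, 7, 8]
[3, 8, 6]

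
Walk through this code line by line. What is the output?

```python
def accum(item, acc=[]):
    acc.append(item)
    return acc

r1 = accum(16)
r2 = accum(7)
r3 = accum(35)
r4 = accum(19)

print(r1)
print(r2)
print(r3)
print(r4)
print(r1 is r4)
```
[16, 7, 35, 19]
[16, 7, 35, 19]
[16, 7, 35, 19]
[16, 7, 35, 19]
True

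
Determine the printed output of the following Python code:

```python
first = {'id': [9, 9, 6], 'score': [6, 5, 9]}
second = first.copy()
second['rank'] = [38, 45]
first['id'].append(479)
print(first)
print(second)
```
{'id': [9, 9, 6, 479], 'score': [6, 5, 9]}
{'id': [9, 9, 6, 479], 'score': [6, 5, 9], 'rank': [38, 45]}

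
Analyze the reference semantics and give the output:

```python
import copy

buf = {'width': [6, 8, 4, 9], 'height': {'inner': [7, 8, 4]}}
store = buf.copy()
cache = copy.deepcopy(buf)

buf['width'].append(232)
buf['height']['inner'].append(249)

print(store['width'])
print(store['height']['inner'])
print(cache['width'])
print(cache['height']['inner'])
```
[6, 8, 4, 9, 232]
[7, 8, 4, 249]
[6, 8, 4, 9]
[7, 8, 4]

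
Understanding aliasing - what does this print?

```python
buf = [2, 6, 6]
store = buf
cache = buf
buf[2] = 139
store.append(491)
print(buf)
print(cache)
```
[2, 6, 139, 491]
[2, 6, 139, 491]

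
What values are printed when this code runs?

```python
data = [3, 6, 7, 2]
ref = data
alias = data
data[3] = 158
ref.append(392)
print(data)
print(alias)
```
[3, 6, 7, 158, 392]
[3, 6, 7, 158, 392]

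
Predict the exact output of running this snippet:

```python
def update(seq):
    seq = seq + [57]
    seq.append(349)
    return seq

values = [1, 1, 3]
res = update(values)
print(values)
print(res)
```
[1, 1, 3]
[1, 1, 3, 57, 349]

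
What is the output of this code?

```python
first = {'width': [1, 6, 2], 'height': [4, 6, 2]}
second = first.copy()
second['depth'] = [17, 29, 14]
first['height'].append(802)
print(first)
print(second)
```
{'width': [1, 6, 2], 'height': [4, 6, 2, 802]}
{'width': [1, 6, 2], 'height': [4, 6, 2, 802], 'depth': [17, 29, 14]}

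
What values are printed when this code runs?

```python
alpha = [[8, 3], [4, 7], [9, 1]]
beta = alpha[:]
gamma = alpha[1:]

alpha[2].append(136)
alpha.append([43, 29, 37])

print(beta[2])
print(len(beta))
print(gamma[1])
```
[9, 1, 136]
3
[9, 1, 136]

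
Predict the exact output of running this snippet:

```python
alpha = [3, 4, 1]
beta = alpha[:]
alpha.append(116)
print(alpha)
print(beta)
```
[3, 4, 1, 116]
[3, 4, 1]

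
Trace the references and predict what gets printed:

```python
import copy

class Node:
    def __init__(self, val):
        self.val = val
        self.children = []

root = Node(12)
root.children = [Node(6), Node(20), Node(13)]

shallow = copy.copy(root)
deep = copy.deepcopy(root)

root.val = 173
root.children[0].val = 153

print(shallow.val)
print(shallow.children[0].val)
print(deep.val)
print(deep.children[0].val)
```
12
153
12
6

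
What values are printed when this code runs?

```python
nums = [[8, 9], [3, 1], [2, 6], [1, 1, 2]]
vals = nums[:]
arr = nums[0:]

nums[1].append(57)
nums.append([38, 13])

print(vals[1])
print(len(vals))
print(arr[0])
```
[3, 1, 57]
4
[8, 9]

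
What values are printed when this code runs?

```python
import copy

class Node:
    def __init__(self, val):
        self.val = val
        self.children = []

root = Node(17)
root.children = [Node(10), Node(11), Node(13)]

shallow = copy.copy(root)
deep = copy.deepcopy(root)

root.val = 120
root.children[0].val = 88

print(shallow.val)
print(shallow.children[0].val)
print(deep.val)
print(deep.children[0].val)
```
17
88
17
10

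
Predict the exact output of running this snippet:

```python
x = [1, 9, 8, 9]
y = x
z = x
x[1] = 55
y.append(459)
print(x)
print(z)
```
[1, 55, 8, 9, 459]
[1, 55, 8, 9, 459]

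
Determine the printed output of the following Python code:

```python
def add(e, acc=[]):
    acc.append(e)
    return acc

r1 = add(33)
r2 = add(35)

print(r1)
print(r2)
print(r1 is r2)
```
[33, 35]
[33, 35]
True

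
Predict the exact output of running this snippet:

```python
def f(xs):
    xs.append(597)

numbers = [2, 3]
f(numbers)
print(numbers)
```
[2, 3, 597]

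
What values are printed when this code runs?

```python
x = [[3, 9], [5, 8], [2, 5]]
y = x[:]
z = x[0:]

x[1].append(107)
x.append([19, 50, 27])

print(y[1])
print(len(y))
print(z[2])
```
[5, 8, 107]
3
[2, 5]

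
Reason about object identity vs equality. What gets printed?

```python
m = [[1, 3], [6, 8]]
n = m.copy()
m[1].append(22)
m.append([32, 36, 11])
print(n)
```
[[1, 3], [6, 8, 22]]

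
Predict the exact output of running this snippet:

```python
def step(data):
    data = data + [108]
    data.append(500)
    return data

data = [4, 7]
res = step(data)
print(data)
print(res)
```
[4, 7]
[4, 7, 108, 500]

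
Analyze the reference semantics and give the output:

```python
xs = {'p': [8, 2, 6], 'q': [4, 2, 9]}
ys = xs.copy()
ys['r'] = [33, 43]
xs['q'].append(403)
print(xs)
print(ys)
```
{'p': [8, 2, 6], 'q': [4, 2, 9, 403]}
{'p': [8, 2, 6], 'q': [4, 2, 9, 403], 'r': [33, 43]}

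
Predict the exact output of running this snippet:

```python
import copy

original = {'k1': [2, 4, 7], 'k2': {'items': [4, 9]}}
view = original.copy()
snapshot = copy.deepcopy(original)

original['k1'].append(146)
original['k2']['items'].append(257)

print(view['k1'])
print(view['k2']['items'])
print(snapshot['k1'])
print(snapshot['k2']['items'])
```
[2, 4, 7, 146]
[4, 9, 257]
[2, 4, 7]
[4, 9]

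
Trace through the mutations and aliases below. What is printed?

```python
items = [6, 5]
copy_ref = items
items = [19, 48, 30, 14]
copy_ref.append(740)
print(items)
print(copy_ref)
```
[19, 48, 30, 14]
[6, 5, 740]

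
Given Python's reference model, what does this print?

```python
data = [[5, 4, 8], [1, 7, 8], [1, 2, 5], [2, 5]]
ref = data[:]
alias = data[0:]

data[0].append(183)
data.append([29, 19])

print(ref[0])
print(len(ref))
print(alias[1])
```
[5, 4, 8, 183]
4
[1, 7, 8]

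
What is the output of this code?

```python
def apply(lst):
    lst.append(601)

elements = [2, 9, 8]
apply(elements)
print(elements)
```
[2, 9, 8, 601]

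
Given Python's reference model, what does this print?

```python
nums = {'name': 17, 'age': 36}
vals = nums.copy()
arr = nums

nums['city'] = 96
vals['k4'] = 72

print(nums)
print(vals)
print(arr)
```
{'name': 17, 'age': 36, 'city': 96}
{'name': 17, 'age': 36, 'k4': 72}
{'name': 17, 'age': 36, 'city': 96}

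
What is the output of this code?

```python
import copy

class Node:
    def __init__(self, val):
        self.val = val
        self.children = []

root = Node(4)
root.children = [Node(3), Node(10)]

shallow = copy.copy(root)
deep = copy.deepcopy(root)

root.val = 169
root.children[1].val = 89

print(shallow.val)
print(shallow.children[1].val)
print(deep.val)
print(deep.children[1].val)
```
4
89
4
10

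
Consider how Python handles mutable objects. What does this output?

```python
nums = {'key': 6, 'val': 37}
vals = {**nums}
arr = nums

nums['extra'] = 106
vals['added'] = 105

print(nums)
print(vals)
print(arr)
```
{'key': 6, 'val': 37, 'extra': 106}
{'key': 6, 'val': 37, 'added': 105}
{'key': 6, 'val': 37, 'extra': 106}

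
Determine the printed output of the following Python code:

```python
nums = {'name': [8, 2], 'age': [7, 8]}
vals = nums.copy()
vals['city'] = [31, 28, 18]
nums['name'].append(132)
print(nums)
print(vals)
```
{'name': [8, 2, 132], 'age': [7, 8]}
{'name': [8, 2, 132], 'age': [7, 8], 'city': [31, 28, 18]}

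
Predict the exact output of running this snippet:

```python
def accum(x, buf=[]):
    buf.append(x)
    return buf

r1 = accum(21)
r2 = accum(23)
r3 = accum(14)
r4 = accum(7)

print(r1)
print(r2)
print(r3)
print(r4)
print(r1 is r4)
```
[21, 23, 14, 7]
[21, 23, 14, 7]
[21, 23, 14, 7]
[21, 23, 14, 7]
True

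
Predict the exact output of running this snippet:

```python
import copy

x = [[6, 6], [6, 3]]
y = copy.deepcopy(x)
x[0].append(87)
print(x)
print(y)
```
[[6, 6, 87], [6, 3]]
[[6, 6], [6, 3]]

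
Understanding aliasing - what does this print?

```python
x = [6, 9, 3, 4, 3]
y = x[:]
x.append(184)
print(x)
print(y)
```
[6, 9, 3, 4, 3, 184]
[6, 9, 3, 4, 3]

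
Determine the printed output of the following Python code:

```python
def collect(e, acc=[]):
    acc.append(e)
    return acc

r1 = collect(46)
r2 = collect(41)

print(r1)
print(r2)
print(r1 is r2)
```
[46, 41]
[46, 41]
True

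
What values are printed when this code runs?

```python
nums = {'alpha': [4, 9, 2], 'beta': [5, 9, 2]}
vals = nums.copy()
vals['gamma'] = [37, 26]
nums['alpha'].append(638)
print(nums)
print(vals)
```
{'alpha': [4, 9, 2, 638], 'beta': [5, 9, 2]}
{'alpha': [4, 9, 2, 638], 'beta': [5, 9, 2], 'gamma': [37, 26]}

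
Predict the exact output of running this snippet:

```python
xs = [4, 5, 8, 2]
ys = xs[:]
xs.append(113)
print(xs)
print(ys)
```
[4, 5, 8, 2, 113]
[4, 5, 8, 2]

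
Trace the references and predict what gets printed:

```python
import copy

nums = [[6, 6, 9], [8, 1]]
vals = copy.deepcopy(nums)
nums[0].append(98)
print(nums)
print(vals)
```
[[6, 6, 9, 98], [8, 1]]
[[6, 6, 9], [8, 1]]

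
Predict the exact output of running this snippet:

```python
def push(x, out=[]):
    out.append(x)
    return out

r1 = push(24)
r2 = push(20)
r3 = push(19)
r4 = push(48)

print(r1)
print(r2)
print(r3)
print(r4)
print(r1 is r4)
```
[24, 20, 19, 48]
[24, 20, 19, 48]
[24, 20, 19, 48]
[24, 20, 19, 48]
True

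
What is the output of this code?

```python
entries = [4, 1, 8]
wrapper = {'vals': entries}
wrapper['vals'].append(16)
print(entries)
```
[4, 1, 8, 16]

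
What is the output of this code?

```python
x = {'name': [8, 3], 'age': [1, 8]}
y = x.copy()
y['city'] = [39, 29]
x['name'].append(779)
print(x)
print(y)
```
{'name': [8, 3, 779], 'age': [1, 8]}
{'name': [8, 3, 779], 'age': [1, 8], 'city': [39, 29]}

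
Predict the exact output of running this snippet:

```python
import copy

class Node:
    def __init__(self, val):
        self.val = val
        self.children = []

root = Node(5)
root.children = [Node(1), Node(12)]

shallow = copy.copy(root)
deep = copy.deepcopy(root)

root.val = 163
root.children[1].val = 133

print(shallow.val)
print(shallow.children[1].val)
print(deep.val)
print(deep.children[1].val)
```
5
133
5
12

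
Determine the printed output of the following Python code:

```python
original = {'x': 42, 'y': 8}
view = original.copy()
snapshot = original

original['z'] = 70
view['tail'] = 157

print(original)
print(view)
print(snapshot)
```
{'x': 42, 'y': 8, 'z': 70}
{'x': 42, 'y': 8, 'tail': 157}
{'x': 42, 'y': 8, 'z': 70}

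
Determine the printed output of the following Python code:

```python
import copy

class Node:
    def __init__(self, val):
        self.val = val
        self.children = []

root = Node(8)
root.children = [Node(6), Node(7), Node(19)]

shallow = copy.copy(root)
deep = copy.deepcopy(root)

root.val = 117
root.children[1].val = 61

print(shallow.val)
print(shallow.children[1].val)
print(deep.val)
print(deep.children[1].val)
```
8
61
8
7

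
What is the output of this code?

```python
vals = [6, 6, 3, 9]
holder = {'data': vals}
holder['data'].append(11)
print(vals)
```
[6, 6, 3, 9, 11]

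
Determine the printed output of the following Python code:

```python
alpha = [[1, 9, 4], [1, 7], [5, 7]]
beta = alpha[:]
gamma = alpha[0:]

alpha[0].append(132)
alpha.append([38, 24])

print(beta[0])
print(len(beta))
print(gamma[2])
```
[1, 9, 4, 132]
3
[5, 7]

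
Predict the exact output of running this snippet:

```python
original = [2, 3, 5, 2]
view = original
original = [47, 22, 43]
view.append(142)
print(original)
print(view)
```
[47, 22, 43]
[2, 3, 5, 2, 142]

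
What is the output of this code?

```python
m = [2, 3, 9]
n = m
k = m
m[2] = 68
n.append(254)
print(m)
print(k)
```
[2, 3, 68, 254]
[2, 3, 68, 254]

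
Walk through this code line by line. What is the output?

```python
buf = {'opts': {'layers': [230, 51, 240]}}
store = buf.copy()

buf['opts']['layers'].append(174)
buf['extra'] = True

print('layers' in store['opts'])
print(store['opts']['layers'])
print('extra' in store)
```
True
[230, 51, 240, 174]
False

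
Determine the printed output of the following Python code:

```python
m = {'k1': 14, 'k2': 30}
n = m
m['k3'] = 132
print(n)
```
{'k1': 14, 'k2': 30, 'k3': 132}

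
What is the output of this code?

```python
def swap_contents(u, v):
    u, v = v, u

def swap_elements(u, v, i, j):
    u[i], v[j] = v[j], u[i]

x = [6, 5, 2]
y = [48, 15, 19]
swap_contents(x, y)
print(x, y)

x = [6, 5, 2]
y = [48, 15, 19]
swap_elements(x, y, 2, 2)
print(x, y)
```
[6, 5, 2] [48, 15, 19]
[6, 5, 19] [48, 15, 2]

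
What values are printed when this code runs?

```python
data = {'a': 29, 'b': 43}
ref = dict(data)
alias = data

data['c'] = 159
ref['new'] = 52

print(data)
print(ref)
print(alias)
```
{'a': 29, 'b': 43, 'c': 159}
{'a': 29, 'b': 43, 'new': 52}
{'a': 29, 'b': 43, 'c': 159}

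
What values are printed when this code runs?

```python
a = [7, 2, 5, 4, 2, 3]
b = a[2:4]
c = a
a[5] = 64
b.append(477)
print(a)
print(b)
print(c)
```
[7, 2, 5, 4, 2, 64]
[5, 4, 477]
[7, 2, 5, 4, 2, 64]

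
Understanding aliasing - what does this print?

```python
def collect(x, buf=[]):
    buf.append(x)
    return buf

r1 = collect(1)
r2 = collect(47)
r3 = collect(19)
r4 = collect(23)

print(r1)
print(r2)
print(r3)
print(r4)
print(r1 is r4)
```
[1, 47, 19, 23]
[1, 47, 19, 23]
[1, 47, 19, 23]
[1, 47, 19, 23]
True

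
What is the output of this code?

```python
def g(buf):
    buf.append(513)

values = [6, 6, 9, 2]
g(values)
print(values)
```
[6, 6, 9, 2, 513]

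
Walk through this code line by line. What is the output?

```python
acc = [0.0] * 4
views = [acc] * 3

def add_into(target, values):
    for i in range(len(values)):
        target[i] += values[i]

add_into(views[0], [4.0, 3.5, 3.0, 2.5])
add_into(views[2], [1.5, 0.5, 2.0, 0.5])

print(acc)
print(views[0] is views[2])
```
[5.5, 4.0, 5.0, 3.0]
True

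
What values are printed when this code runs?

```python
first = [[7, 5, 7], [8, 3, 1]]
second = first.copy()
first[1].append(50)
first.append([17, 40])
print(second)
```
[[7, 5, 7], [8, 3, 1, 50]]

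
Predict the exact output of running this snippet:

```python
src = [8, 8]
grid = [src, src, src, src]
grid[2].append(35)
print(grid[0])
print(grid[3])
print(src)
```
[8, 8, 35]
[8, 8, 35]
[8, 8, 35]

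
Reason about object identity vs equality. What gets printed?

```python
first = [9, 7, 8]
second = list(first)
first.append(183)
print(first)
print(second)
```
[9, 7, 8, 183]
[9, 7, 8]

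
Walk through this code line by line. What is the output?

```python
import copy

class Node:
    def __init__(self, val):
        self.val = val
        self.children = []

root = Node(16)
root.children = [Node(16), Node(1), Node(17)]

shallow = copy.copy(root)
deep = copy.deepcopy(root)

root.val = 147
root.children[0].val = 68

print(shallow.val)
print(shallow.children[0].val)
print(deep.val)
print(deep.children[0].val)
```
16
68
16
16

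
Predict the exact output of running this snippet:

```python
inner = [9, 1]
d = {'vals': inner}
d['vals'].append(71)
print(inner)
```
[9, 1, 71]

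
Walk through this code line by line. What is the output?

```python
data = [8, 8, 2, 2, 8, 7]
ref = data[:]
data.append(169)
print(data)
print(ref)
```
[8, 8, 2, 2, 8, 7, 169]
[8, 8, 2, 2, 8, 7]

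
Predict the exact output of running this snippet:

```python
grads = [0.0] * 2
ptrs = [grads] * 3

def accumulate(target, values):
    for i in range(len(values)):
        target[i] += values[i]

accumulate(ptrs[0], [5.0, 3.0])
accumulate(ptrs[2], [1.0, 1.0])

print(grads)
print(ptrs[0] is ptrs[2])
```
[6.0, 4.0]
True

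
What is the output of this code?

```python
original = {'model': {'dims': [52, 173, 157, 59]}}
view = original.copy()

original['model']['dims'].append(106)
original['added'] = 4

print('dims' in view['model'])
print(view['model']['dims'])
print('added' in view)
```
True
[52, 173, 157, 59, 106]
False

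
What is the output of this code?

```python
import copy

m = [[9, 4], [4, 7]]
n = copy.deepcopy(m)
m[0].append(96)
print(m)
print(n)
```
[[9, 4, 96], [4, 7]]
[[9, 4], [4, 7]]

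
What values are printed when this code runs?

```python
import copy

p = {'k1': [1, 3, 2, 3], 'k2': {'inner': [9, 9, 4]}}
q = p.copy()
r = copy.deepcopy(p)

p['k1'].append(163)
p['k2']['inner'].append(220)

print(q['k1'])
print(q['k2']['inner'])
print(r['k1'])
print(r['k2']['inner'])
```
[1, 3, 2, 3, 163]
[9, 9, 4, 220]
[1, 3, 2, 3]
[9, 9, 4]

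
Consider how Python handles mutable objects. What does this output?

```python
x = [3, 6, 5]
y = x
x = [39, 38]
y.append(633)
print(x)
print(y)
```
[39, 38]
[3, 6, 5, 633]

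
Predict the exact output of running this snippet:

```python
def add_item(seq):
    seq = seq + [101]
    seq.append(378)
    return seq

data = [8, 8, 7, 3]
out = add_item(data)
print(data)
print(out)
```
[8, 8, 7, 3]
[8, 8, 7, 3, 101, 378]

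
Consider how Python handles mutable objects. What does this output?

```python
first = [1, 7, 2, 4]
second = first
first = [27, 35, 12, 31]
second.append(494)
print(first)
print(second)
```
[27, 35, 12, 31]
[1, 7, 2, 4, 494]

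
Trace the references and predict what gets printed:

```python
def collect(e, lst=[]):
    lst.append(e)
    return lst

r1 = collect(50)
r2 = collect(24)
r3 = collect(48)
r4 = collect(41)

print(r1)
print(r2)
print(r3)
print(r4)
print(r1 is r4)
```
[50, 24, 48, 41]
[50, 24, 48, 41]
[50, 24, 48, 41]
[50, 24, 48, 41]
True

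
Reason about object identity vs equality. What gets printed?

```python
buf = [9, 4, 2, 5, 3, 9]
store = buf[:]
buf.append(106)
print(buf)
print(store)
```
[9, 4, 2, 5, 3, 9, 106]
[9, 4, 2, 5, 3, 9]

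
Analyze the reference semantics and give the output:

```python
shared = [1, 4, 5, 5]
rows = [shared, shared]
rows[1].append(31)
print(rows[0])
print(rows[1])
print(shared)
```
[1, 4, 5, 5, 31]
[1, 4, 5, 5, 31]
[1, 4, 5, 5, 31]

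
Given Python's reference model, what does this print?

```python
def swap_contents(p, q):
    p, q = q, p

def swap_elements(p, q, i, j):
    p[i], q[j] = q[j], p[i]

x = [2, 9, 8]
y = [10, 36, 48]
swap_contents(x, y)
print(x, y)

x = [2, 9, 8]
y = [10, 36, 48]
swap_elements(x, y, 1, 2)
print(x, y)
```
[2, 9, 8] [10, 36, 48]
[2, 48, 8] [10, 36, 9]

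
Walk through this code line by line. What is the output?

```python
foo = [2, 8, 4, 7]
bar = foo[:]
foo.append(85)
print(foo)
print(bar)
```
[2, 8, 4, 7, 85]
[2, 8, 4, 7]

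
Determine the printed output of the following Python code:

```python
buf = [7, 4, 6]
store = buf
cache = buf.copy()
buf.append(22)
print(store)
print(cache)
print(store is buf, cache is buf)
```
[7, 4, 6, 22]
[7, 4, 6]
True False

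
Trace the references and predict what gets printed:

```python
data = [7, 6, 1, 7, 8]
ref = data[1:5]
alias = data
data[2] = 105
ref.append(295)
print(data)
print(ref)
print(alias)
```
[7, 6, 105, 7, 8]
[6, 1, 7, 8, 295]
[7, 6, 105, 7, 8]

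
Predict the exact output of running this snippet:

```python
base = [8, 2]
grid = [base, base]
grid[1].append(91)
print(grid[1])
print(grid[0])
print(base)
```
[8, 2, 91]
[8, 2, 91]
[8, 2, 91]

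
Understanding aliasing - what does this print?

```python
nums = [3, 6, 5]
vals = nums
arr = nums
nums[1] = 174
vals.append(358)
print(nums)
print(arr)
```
[3, 174, 5, 358]
[3, 174, 5, 358]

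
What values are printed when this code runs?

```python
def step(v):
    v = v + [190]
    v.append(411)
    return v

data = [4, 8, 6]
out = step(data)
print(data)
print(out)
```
[4, 8, 6]
[4, 8, 6, 190, 411]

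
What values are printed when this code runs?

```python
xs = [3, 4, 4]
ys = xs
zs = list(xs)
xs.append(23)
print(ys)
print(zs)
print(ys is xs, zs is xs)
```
[3, 4, 4, 23]
[3, 4, 4]
True False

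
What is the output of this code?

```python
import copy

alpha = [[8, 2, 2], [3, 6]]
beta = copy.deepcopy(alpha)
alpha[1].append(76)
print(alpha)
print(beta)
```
[[8, 2, 2], [3, 6, 76]]
[[8, 2, 2], [3, 6]]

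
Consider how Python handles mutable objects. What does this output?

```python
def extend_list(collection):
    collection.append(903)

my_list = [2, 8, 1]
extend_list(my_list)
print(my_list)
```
[2, 8, 1, 903]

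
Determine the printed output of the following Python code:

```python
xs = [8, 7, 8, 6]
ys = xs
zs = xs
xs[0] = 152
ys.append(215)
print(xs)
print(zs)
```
[152, 7, 8, 6, 215]
[152, 7, 8, 6, 215]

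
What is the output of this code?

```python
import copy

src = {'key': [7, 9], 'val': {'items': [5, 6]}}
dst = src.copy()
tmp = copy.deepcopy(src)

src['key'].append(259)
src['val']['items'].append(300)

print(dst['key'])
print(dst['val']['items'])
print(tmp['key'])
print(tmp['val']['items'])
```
[7, 9, 259]
[5, 6, 300]
[7, 9]
[5, 6]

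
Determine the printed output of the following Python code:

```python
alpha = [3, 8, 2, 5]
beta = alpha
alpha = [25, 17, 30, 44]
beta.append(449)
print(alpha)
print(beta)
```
[25, 17, 30, 44]
[3, 8, 2, 5, 449]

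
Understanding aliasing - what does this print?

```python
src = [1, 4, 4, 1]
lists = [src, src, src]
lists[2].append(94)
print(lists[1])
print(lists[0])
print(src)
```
[1, 4, 4, 1, 94]
[1, 4, 4, 1, 94]
[1, 4, 4, 1, 94]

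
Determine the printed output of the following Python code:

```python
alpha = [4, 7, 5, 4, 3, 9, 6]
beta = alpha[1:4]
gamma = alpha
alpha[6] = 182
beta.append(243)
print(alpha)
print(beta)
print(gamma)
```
[4, 7, 5, 4, 3, 9, 182]
[7, 5, 4, 243]
[4, 7, 5, 4, 3, 9, 182]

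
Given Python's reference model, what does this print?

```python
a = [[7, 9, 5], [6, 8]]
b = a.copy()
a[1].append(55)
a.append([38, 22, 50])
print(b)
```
[[7, 9, 5], [6, 8, 55]]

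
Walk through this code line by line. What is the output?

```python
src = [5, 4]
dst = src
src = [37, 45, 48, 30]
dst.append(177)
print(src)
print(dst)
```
[37, 45, 48, 30]
[5, 4, 177]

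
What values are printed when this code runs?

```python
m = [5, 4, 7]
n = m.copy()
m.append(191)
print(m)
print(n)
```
[5, 4, 7, 191]
[5, 4, 7]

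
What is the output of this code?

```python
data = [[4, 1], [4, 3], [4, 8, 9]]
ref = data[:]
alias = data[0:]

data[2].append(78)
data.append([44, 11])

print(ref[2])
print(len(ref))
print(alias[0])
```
[4, 8, 9, 78]
3
[4, 1]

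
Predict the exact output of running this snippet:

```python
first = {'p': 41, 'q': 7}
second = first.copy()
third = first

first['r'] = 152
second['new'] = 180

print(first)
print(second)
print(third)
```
{'p': 41, 'q': 7, 'r': 152}
{'p': 41, 'q': 7, 'new': 180}
{'p': 41, 'q': 7, 'r': 152}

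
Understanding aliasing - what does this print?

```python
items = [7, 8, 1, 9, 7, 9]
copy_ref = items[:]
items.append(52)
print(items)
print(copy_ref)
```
[7, 8, 1, 9, 7, 9, 52]
[7, 8, 1, 9, 7, 9]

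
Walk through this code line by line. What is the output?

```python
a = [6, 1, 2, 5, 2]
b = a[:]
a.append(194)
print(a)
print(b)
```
[6, 1, 2, 5, 2, 194]
[6, 1, 2, 5, 2]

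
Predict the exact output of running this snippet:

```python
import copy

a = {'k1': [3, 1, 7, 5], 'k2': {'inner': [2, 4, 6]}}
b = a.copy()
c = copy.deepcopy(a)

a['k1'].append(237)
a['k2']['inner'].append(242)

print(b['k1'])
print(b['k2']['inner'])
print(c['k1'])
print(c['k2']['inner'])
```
[3, 1, 7, 5, 237]
[2, 4, 6, 242]
[3, 1, 7, 5]
[2, 4, 6]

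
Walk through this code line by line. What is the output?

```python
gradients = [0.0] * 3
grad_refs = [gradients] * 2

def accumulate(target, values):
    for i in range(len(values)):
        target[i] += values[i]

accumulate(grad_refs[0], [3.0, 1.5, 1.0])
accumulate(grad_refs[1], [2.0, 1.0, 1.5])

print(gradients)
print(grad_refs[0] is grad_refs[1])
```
[5.0, 2.5, 2.5]
True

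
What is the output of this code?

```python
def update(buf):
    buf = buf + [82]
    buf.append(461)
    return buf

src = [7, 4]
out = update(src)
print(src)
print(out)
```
[7, 4]
[7, 4, 82, 461]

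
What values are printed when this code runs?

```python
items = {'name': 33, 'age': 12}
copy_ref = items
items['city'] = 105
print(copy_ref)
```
{'name': 33, 'age': 12, 'city': 105}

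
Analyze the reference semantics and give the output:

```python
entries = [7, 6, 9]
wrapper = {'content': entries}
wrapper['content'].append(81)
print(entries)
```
[7, 6, 9, 81]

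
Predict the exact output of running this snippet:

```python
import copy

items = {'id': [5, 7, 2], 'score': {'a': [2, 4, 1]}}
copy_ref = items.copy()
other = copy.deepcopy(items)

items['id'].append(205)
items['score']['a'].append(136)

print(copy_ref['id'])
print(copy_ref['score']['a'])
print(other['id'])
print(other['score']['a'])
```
[5, 7, 2, 205]
[2, 4, 1, 136]
[5, 7, 2]
[2, 4, 1]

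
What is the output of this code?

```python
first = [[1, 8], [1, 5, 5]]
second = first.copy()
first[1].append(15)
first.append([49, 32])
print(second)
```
[[1, 8], [1, 5, 5, 15]]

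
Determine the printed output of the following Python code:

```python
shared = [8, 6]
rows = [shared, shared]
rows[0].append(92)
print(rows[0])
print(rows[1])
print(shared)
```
[8, 6, 92]
[8, 6, 92]
[8, 6, 92]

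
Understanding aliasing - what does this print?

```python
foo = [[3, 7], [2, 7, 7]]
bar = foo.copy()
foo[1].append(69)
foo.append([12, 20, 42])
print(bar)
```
[[3, 7], [2, 7, 7, 69]]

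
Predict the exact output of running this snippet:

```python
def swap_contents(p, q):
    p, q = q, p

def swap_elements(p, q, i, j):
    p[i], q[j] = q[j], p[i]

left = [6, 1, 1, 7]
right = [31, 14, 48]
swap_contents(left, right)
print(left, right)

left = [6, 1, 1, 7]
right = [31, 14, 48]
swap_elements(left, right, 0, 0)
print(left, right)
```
[6, 1, 1, 7] [31, 14, 48]
[31, 1, 1, 7] [6, 14, 48]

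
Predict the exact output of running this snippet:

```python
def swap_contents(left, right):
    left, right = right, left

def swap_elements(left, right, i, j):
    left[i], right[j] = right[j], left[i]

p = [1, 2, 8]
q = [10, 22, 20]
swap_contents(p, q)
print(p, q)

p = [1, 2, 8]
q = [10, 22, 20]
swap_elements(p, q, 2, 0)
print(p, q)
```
[1, 2, 8] [10, 22, 20]
[1, 2, 10] [8, 22, 20]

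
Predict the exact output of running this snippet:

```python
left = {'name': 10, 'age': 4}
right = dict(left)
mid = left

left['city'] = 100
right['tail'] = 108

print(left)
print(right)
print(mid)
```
{'name': 10, 'age': 4, 'city': 100}
{'name': 10, 'age': 4, 'tail': 108}
{'name': 10, 'age': 4, 'city': 100}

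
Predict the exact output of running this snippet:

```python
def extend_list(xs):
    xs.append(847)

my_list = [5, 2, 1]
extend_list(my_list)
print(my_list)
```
[5, 2, 1, 847]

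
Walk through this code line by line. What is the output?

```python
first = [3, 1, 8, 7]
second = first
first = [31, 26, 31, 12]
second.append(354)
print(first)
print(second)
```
[31, 26, 31, 12]
[3, 1, 8, 7, 354]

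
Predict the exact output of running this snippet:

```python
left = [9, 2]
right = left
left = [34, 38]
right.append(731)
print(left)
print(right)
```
[34, 38]
[9, 2, 731]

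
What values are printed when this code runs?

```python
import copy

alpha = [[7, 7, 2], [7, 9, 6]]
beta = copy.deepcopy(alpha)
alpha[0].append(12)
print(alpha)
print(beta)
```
[[7, 7, 2, 12], [7, 9, 6]]
[[7, 7, 2], [7, 9, 6]]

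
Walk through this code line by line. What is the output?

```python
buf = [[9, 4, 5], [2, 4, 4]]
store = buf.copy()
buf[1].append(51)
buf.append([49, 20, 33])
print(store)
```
[[9, 4, 5], [2, 4, 4, 51]]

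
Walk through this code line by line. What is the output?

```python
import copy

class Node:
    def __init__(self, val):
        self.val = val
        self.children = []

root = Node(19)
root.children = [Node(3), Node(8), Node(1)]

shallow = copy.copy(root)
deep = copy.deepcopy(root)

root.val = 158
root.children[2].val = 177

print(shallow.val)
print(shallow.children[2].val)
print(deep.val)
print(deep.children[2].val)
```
19
177
19
1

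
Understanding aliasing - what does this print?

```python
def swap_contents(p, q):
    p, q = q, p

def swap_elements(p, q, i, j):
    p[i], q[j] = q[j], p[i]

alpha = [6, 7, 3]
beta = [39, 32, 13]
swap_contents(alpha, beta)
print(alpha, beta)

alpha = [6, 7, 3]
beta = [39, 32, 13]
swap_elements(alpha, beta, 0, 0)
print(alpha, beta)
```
[6, 7, 3] [39, 32, 13]
[39, 7, 3] [6, 32, 13]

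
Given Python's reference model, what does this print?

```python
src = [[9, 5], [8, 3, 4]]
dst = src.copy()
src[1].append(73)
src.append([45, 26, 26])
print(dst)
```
[[9, 5], [8, 3, 4, 73]]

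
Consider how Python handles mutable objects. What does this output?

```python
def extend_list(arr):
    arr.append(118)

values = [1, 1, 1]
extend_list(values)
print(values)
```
[1, 1, 1, 118]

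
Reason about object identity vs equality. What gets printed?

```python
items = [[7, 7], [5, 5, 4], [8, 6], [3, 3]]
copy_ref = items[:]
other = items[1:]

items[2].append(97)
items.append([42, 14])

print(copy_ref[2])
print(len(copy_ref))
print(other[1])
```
[8, 6, 97]
4
[8, 6, 97]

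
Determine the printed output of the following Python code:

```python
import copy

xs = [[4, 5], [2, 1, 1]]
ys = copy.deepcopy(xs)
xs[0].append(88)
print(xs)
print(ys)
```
[[4, 5, 88], [2, 1, 1]]
[[4, 5], [2, 1, 1]]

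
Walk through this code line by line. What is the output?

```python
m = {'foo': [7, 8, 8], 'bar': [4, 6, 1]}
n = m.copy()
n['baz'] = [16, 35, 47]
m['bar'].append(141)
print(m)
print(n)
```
{'foo': [7, 8, 8], 'bar': [4, 6, 1, 141]}
{'foo': [7, 8, 8], 'bar': [4, 6, 1, 141], 'baz': [16, 35, 47]}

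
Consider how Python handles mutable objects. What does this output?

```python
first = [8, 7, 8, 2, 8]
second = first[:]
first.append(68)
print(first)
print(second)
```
[8, 7, 8, 2, 8, 68]
[8, 7, 8, 2, 8]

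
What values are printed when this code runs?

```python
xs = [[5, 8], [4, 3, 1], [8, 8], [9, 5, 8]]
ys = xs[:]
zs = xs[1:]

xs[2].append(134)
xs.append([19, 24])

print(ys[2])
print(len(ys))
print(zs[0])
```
[8, 8, 134]
4
[4, 3, 1]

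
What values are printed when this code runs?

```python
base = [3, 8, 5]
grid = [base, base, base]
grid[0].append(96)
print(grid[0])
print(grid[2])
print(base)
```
[3, 8, 5, 96]
[3, 8, 5, 96]
[3, 8, 5, 96]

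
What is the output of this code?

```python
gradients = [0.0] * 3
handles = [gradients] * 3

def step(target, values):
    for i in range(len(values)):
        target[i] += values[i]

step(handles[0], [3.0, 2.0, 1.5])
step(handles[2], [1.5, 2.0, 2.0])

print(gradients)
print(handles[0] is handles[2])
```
[4.5, 4.0, 3.5]
True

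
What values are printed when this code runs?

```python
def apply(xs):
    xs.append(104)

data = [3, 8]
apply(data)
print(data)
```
[3, 8, 104]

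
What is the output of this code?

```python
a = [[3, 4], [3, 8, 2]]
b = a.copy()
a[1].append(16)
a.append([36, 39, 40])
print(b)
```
[[3, 4], [3, 8, 2, 16]]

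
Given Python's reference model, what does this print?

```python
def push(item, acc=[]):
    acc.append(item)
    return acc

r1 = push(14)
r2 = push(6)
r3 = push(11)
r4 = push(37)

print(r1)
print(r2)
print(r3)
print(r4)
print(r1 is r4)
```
[14, 6, 11, 37]
[14, 6, 11, 37]
[14, 6, 11, 37]
[14, 6, 11, 37]
True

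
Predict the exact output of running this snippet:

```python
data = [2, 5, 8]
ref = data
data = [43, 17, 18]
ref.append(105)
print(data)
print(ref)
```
[43, 17, 18]
[2, 5, 8, 105]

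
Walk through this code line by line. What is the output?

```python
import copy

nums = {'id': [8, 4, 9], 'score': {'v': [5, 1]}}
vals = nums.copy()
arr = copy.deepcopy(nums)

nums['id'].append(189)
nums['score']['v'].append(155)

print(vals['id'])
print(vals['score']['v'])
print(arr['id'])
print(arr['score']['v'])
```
[8, 4, 9, 189]
[5, 1, 155]
[8, 4, 9]
[5, 1]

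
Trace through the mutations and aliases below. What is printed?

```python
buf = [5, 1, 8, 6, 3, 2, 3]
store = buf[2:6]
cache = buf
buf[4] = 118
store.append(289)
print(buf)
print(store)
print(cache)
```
[5, 1, 8, 6, 118, 2, 3]
[8, 6, 3, 2, 289]
[5, 1, 8, 6, 118, 2, 3]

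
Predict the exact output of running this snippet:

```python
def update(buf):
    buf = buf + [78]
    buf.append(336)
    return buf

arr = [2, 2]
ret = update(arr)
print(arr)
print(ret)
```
[2, 2]
[2, 2, 78, 336]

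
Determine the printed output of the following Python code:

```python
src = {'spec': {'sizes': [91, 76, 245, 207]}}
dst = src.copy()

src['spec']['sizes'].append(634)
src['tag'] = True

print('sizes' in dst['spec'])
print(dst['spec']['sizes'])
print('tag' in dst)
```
True
[91, 76, 245, 207, 634]
False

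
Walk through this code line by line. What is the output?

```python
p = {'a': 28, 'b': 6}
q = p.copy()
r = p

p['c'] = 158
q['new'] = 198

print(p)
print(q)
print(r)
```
{'a': 28, 'b': 6, 'c': 158}
{'a': 28, 'b': 6, 'new': 198}
{'a': 28, 'b': 6, 'c': 158}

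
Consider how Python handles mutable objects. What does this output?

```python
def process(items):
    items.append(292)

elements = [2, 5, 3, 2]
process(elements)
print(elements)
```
[2, 5, 3, 2, 292]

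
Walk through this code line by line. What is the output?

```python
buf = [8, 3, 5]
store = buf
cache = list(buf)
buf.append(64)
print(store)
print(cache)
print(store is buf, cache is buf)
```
[8, 3, 5, 64]
[8, 3, 5]
True False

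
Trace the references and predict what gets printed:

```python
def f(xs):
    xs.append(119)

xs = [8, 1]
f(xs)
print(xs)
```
[8, 1, 119]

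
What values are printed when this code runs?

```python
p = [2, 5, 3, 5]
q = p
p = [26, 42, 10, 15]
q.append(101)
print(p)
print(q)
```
[26, 42, 10, 15]
[2, 5, 3, 5, 101]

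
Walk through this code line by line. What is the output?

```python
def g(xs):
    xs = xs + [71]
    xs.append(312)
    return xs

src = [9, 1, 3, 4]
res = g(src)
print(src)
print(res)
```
[9, 1, 3, 4]
[9, 1, 3, 4, 71, 312]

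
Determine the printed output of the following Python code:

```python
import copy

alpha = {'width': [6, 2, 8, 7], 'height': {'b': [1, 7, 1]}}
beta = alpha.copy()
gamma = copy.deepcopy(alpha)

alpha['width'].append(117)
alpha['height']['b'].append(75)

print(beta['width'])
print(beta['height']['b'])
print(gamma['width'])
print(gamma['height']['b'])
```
[6, 2, 8, 7, 117]
[1, 7, 1, 75]
[6, 2, 8, 7]
[1, 7, 1]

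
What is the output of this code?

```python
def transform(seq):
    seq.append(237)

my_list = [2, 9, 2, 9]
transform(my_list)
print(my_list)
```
[2, 9, 2, 9, 237]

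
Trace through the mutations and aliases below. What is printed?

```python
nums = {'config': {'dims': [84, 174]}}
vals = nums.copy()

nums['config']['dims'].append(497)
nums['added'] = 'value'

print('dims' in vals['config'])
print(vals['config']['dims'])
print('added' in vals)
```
True
[84, 174, 497]
False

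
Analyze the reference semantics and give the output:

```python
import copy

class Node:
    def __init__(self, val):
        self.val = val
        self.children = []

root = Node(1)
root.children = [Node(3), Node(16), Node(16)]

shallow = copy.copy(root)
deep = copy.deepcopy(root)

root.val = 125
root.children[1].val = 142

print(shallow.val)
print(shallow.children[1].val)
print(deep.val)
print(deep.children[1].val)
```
1
142
1
16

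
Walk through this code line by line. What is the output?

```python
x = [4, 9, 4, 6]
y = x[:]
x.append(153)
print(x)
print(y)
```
[4, 9, 4, 6, 153]
[4, 9, 4, 6]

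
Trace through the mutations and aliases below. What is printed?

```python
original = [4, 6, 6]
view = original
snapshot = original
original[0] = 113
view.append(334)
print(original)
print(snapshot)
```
[113, 6, 6, 334]
[113, 6, 6, 334]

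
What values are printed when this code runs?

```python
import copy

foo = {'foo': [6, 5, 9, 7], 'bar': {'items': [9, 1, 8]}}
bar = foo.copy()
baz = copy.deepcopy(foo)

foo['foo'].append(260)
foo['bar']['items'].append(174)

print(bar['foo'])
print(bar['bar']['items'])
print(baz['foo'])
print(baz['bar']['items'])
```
[6, 5, 9, 7, 260]
[9, 1, 8, 174]
[6, 5, 9, 7]
[9, 1, 8]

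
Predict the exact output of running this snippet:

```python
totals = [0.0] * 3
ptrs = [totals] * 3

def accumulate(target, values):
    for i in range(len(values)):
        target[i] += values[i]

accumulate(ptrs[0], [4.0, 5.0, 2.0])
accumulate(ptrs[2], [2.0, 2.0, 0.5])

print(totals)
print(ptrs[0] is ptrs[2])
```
[6.0, 7.0, 2.5]
True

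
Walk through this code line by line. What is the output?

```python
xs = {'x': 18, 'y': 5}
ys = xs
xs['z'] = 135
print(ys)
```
{'x': 18, 'y': 5, 'z': 135}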